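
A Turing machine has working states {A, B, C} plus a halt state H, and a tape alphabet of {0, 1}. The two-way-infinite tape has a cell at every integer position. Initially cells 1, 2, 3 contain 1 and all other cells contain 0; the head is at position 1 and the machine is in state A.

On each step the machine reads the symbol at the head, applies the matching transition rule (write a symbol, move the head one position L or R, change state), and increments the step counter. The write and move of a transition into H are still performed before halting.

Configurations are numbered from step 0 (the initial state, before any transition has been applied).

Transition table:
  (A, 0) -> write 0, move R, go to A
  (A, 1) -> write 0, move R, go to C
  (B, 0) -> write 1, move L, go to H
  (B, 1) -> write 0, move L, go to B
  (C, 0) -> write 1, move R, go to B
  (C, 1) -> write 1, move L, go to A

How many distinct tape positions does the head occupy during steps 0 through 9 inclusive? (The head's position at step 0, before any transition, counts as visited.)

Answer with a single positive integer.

Answer: 5

Derivation:
Step 1: in state A at pos 1, read 1 -> (A,1)->write 0,move R,goto C. Now: state=C, head=2, tape[0..4]=00110 (head:   ^)
Step 2: in state C at pos 2, read 1 -> (C,1)->write 1,move L,goto A. Now: state=A, head=1, tape[0..4]=00110 (head:  ^)
Step 3: in state A at pos 1, read 0 -> (A,0)->write 0,move R,goto A. Now: state=A, head=2, tape[0..4]=00110 (head:   ^)
Step 4: in state A at pos 2, read 1 -> (A,1)->write 0,move R,goto C. Now: state=C, head=3, tape[0..4]=00010 (head:    ^)
Step 5: in state C at pos 3, read 1 -> (C,1)->write 1,move L,goto A. Now: state=A, head=2, tape[0..4]=00010 (head:   ^)
Step 6: in state A at pos 2, read 0 -> (A,0)->write 0,move R,goto A. Now: state=A, head=3, tape[0..4]=00010 (head:    ^)
Step 7: in state A at pos 3, read 1 -> (A,1)->write 0,move R,goto C. Now: state=C, head=4, tape[0..5]=000000 (head:     ^)
Step 8: in state C at pos 4, read 0 -> (C,0)->write 1,move R,goto B. Now: state=B, head=5, tape[0..6]=0000100 (head:      ^)
Step 9: in state B at pos 5, read 0 -> (B,0)->write 1,move L,goto H. Now: state=H, head=4, tape[0..6]=0000110 (head:     ^)
Head positions at steps 0..9: starting at 1, distinct positions visited = {1, 2, 3, 4, 5} -> 5 position(s)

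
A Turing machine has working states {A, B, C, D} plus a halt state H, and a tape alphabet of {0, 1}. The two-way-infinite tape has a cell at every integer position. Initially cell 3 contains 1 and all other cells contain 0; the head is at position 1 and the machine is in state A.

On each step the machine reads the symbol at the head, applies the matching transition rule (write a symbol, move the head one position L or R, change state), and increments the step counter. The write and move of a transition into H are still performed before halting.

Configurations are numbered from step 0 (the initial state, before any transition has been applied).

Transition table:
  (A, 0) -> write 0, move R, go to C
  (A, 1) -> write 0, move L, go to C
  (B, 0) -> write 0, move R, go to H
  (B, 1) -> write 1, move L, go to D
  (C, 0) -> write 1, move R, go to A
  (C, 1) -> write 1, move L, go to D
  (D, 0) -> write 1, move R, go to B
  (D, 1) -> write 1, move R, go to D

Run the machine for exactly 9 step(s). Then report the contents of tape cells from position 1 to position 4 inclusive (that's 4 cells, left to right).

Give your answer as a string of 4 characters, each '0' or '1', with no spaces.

Step 1: in state A at pos 1, read 0 -> (A,0)->write 0,move R,goto C. Now: state=C, head=2, tape[0..4]=00010 (head:   ^)
Step 2: in state C at pos 2, read 0 -> (C,0)->write 1,move R,goto A. Now: state=A, head=3, tape[0..4]=00110 (head:    ^)
Step 3: in state A at pos 3, read 1 -> (A,1)->write 0,move L,goto C. Now: state=C, head=2, tape[0..4]=00100 (head:   ^)
Step 4: in state C at pos 2, read 1 -> (C,1)->write 1,move L,goto D. Now: state=D, head=1, tape[0..4]=00100 (head:  ^)
Step 5: in state D at pos 1, read 0 -> (D,0)->write 1,move R,goto B. Now: state=B, head=2, tape[0..4]=01100 (head:   ^)
Step 6: in state B at pos 2, read 1 -> (B,1)->write 1,move L,goto D. Now: state=D, head=1, tape[0..4]=01100 (head:  ^)
Step 7: in state D at pos 1, read 1 -> (D,1)->write 1,move R,goto D. Now: state=D, head=2, tape[0..4]=01100 (head:   ^)
Step 8: in state D at pos 2, read 1 -> (D,1)->write 1,move R,goto D. Now: state=D, head=3, tape[0..4]=01100 (head:    ^)
Step 9: in state D at pos 3, read 0 -> (D,0)->write 1,move R,goto B. Now: state=B, head=4, tape[0..5]=011100 (head:     ^)

Answer: 1110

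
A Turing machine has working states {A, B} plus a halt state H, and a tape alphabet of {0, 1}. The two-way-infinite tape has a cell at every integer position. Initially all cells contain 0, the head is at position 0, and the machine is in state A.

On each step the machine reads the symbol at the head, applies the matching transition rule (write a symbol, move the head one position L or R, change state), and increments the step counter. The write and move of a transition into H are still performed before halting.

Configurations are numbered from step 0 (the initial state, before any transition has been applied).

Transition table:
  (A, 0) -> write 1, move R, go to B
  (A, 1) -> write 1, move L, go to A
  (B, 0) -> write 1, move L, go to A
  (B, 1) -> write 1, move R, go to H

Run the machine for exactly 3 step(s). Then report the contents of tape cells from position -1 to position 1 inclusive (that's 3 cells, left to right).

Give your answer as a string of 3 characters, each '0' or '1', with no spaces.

Step 1: in state A at pos 0, read 0 -> (A,0)->write 1,move R,goto B. Now: state=B, head=1, tape[-1..2]=0100 (head:   ^)
Step 2: in state B at pos 1, read 0 -> (B,0)->write 1,move L,goto A. Now: state=A, head=0, tape[-1..2]=0110 (head:  ^)
Step 3: in state A at pos 0, read 1 -> (A,1)->write 1,move L,goto A. Now: state=A, head=-1, tape[-2..2]=00110 (head:  ^)

Answer: 011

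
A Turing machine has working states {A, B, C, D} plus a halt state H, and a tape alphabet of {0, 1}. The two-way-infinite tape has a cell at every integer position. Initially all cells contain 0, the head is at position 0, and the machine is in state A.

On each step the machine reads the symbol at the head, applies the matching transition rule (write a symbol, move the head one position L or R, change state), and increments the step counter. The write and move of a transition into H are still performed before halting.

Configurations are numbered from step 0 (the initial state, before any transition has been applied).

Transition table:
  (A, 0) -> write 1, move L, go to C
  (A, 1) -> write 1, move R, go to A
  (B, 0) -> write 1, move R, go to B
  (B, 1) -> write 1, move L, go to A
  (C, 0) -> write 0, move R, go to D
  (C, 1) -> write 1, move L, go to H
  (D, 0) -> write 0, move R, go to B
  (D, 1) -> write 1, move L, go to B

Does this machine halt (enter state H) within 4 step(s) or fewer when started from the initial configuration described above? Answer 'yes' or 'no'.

Step 1: in state A at pos 0, read 0 -> (A,0)->write 1,move L,goto C. Now: state=C, head=-1, tape[-2..1]=0010 (head:  ^)
Step 2: in state C at pos -1, read 0 -> (C,0)->write 0,move R,goto D. Now: state=D, head=0, tape[-2..1]=0010 (head:   ^)
Step 3: in state D at pos 0, read 1 -> (D,1)->write 1,move L,goto B. Now: state=B, head=-1, tape[-2..1]=0010 (head:  ^)
Step 4: in state B at pos -1, read 0 -> (B,0)->write 1,move R,goto B. Now: state=B, head=0, tape[-2..1]=0110 (head:   ^)
After 4 step(s): state = B (not H) -> not halted within 4 -> no

Answer: no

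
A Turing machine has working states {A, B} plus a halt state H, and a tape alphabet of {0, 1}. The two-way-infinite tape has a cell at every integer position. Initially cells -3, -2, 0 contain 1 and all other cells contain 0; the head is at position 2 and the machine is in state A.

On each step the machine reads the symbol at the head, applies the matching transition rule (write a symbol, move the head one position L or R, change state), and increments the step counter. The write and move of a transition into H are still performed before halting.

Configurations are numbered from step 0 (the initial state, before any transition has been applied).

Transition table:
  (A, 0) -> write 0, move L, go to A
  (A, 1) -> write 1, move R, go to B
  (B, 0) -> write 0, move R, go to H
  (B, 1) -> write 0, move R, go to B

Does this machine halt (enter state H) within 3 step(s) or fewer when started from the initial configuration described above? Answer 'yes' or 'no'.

Answer: no

Derivation:
Step 1: in state A at pos 2, read 0 -> (A,0)->write 0,move L,goto A. Now: state=A, head=1, tape[-4..3]=01101000 (head:      ^)
Step 2: in state A at pos 1, read 0 -> (A,0)->write 0,move L,goto A. Now: state=A, head=0, tape[-4..3]=01101000 (head:     ^)
Step 3: in state A at pos 0, read 1 -> (A,1)->write 1,move R,goto B. Now: state=B, head=1, tape[-4..3]=01101000 (head:      ^)
After 3 step(s): state = B (not H) -> not halted within 3 -> no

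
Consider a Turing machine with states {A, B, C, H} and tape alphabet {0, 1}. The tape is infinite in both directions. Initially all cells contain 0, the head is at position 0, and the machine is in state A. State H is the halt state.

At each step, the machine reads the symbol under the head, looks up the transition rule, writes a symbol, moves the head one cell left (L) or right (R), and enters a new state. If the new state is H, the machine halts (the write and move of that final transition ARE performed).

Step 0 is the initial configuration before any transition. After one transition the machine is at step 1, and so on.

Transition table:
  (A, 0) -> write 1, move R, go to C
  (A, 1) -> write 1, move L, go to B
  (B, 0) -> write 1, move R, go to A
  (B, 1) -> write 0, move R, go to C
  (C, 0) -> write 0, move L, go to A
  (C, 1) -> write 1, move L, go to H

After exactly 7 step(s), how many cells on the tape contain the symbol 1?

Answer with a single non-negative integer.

Answer: 1

Derivation:
Step 1: in state A at pos 0, read 0 -> (A,0)->write 1,move R,goto C. Now: state=C, head=1, tape[-1..2]=0100 (head:   ^)
Step 2: in state C at pos 1, read 0 -> (C,0)->write 0,move L,goto A. Now: state=A, head=0, tape[-1..2]=0100 (head:  ^)
Step 3: in state A at pos 0, read 1 -> (A,1)->write 1,move L,goto B. Now: state=B, head=-1, tape[-2..2]=00100 (head:  ^)
Step 4: in state B at pos -1, read 0 -> (B,0)->write 1,move R,goto A. Now: state=A, head=0, tape[-2..2]=01100 (head:   ^)
Step 5: in state A at pos 0, read 1 -> (A,1)->write 1,move L,goto B. Now: state=B, head=-1, tape[-2..2]=01100 (head:  ^)
Step 6: in state B at pos -1, read 1 -> (B,1)->write 0,move R,goto C. Now: state=C, head=0, tape[-2..2]=00100 (head:   ^)
Step 7: in state C at pos 0, read 1 -> (C,1)->write 1,move L,goto H. Now: state=H, head=-1, tape[-2..2]=00100 (head:  ^)
Cells containing 1 after step 7: {0} -> 1 cell(s)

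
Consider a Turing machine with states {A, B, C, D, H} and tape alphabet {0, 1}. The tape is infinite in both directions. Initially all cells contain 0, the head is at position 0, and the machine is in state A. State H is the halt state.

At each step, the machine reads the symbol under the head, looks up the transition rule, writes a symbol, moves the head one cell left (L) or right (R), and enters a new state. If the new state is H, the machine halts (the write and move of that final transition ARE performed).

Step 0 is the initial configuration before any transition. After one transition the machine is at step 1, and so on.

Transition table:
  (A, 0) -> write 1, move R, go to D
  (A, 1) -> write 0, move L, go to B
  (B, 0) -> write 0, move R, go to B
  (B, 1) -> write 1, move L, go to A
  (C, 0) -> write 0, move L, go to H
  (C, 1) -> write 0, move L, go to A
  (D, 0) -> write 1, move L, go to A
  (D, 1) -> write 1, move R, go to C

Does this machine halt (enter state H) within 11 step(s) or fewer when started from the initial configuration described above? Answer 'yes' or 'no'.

Step 1: in state A at pos 0, read 0 -> (A,0)->write 1,move R,goto D. Now: state=D, head=1, tape[-1..2]=0100 (head:   ^)
Step 2: in state D at pos 1, read 0 -> (D,0)->write 1,move L,goto A. Now: state=A, head=0, tape[-1..2]=0110 (head:  ^)
Step 3: in state A at pos 0, read 1 -> (A,1)->write 0,move L,goto B. Now: state=B, head=-1, tape[-2..2]=00010 (head:  ^)
Step 4: in state B at pos -1, read 0 -> (B,0)->write 0,move R,goto B. Now: state=B, head=0, tape[-2..2]=00010 (head:   ^)
Step 5: in state B at pos 0, read 0 -> (B,0)->write 0,move R,goto B. Now: state=B, head=1, tape[-2..2]=00010 (head:    ^)
Step 6: in state B at pos 1, read 1 -> (B,1)->write 1,move L,goto A. Now: state=A, head=0, tape[-2..2]=00010 (head:   ^)
Step 7: in state A at pos 0, read 0 -> (A,0)->write 1,move R,goto D. Now: state=D, head=1, tape[-2..2]=00110 (head:    ^)
Step 8: in state D at pos 1, read 1 -> (D,1)->write 1,move R,goto C. Now: state=C, head=2, tape[-2..3]=001100 (head:     ^)
Step 9: in state C at pos 2, read 0 -> (C,0)->write 0,move L,goto H. Now: state=H, head=1, tape[-2..3]=001100 (head:    ^)
State H reached at step 9; 9 <= 11 -> yes

Answer: yes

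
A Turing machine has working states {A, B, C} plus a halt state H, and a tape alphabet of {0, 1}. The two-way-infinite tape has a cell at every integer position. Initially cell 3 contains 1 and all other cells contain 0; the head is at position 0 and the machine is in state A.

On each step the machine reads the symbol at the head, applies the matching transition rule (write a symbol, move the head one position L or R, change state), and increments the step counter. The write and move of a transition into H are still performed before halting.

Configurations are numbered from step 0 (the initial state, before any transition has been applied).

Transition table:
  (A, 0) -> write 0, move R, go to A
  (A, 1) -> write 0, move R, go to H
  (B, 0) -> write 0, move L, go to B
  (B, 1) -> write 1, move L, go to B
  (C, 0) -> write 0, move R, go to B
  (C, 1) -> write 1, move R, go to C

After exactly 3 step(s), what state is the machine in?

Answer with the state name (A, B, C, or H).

Step 1: in state A at pos 0, read 0 -> (A,0)->write 0,move R,goto A. Now: state=A, head=1, tape[-1..4]=000010 (head:   ^)
Step 2: in state A at pos 1, read 0 -> (A,0)->write 0,move R,goto A. Now: state=A, head=2, tape[-1..4]=000010 (head:    ^)
Step 3: in state A at pos 2, read 0 -> (A,0)->write 0,move R,goto A. Now: state=A, head=3, tape[-1..4]=000010 (head:     ^)

Answer: A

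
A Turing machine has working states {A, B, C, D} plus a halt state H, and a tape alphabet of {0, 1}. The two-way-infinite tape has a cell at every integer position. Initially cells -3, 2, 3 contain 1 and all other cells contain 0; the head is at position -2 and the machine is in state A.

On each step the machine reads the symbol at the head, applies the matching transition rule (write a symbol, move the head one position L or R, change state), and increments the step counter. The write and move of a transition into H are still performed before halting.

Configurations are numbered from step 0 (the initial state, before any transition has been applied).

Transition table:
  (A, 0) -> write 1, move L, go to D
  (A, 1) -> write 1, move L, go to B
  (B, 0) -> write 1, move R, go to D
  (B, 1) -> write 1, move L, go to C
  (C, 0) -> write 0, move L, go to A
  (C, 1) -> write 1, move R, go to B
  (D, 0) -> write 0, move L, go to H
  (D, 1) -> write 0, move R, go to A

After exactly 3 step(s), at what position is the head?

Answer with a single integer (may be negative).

Step 1: in state A at pos -2, read 0 -> (A,0)->write 1,move L,goto D. Now: state=D, head=-3, tape[-4..4]=011000110 (head:  ^)
Step 2: in state D at pos -3, read 1 -> (D,1)->write 0,move R,goto A. Now: state=A, head=-2, tape[-4..4]=001000110 (head:   ^)
Step 3: in state A at pos -2, read 1 -> (A,1)->write 1,move L,goto B. Now: state=B, head=-3, tape[-4..4]=001000110 (head:  ^)

Answer: -3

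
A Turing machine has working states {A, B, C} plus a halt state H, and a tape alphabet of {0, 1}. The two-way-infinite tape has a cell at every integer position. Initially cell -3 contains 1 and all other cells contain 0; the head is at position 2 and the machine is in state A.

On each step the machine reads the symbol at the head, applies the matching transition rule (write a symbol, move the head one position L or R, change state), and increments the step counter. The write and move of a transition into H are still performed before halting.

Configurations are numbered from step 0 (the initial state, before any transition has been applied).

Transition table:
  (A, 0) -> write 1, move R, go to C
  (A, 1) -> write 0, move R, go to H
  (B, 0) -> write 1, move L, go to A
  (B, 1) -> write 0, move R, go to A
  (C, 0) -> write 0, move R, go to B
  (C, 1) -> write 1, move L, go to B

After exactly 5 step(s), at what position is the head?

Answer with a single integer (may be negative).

Answer: 3

Derivation:
Step 1: in state A at pos 2, read 0 -> (A,0)->write 1,move R,goto C. Now: state=C, head=3, tape[-4..4]=010000100 (head:        ^)
Step 2: in state C at pos 3, read 0 -> (C,0)->write 0,move R,goto B. Now: state=B, head=4, tape[-4..5]=0100001000 (head:         ^)
Step 3: in state B at pos 4, read 0 -> (B,0)->write 1,move L,goto A. Now: state=A, head=3, tape[-4..5]=0100001010 (head:        ^)
Step 4: in state A at pos 3, read 0 -> (A,0)->write 1,move R,goto C. Now: state=C, head=4, tape[-4..5]=0100001110 (head:         ^)
Step 5: in state C at pos 4, read 1 -> (C,1)->write 1,move L,goto B. Now: state=B, head=3, tape[-4..5]=0100001110 (head:        ^)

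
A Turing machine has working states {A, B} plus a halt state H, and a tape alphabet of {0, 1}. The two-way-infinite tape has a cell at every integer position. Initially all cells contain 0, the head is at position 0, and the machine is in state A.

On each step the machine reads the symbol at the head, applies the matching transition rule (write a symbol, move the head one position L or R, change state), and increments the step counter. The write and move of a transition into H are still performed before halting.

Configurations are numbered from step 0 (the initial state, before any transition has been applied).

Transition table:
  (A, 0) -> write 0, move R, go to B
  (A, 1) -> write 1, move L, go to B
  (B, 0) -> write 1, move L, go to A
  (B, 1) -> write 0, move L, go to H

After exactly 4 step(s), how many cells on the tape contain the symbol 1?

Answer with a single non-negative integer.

Answer: 0

Derivation:
Step 1: in state A at pos 0, read 0 -> (A,0)->write 0,move R,goto B. Now: state=B, head=1, tape[-1..2]=0000 (head:   ^)
Step 2: in state B at pos 1, read 0 -> (B,0)->write 1,move L,goto A. Now: state=A, head=0, tape[-1..2]=0010 (head:  ^)
Step 3: in state A at pos 0, read 0 -> (A,0)->write 0,move R,goto B. Now: state=B, head=1, tape[-1..2]=0010 (head:   ^)
Step 4: in state B at pos 1, read 1 -> (B,1)->write 0,move L,goto H. Now: state=H, head=0, tape[-1..2]=0000 (head:  ^)
No cell contains 1 after step 4 -> 0 cell(s)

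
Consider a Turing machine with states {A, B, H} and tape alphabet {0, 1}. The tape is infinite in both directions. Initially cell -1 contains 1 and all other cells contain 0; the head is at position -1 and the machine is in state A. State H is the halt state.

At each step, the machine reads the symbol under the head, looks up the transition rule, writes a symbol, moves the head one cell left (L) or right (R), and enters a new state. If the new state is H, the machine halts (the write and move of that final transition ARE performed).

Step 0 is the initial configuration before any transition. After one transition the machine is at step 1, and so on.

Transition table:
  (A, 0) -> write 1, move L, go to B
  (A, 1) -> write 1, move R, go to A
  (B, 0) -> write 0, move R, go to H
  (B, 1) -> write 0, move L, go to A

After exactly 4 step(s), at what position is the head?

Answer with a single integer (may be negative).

Answer: -3

Derivation:
Step 1: in state A at pos -1, read 1 -> (A,1)->write 1,move R,goto A. Now: state=A, head=0, tape[-2..1]=0100 (head:   ^)
Step 2: in state A at pos 0, read 0 -> (A,0)->write 1,move L,goto B. Now: state=B, head=-1, tape[-2..1]=0110 (head:  ^)
Step 3: in state B at pos -1, read 1 -> (B,1)->write 0,move L,goto A. Now: state=A, head=-2, tape[-3..1]=00010 (head:  ^)
Step 4: in state A at pos -2, read 0 -> (A,0)->write 1,move L,goto B. Now: state=B, head=-3, tape[-4..1]=001010 (head:  ^)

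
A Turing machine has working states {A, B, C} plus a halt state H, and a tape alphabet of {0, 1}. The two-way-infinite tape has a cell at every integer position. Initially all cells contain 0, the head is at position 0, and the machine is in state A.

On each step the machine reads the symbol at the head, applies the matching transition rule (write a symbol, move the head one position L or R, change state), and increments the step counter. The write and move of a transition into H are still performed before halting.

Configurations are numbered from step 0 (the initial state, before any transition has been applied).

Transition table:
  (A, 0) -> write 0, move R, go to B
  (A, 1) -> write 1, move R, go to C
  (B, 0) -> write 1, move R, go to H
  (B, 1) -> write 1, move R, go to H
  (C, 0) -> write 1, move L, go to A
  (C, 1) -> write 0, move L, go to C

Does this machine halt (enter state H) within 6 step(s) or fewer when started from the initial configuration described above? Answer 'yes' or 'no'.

Step 1: in state A at pos 0, read 0 -> (A,0)->write 0,move R,goto B. Now: state=B, head=1, tape[-1..2]=0000 (head:   ^)
Step 2: in state B at pos 1, read 0 -> (B,0)->write 1,move R,goto H. Now: state=H, head=2, tape[-1..3]=00100 (head:    ^)
State H reached at step 2; 2 <= 6 -> yes

Answer: yes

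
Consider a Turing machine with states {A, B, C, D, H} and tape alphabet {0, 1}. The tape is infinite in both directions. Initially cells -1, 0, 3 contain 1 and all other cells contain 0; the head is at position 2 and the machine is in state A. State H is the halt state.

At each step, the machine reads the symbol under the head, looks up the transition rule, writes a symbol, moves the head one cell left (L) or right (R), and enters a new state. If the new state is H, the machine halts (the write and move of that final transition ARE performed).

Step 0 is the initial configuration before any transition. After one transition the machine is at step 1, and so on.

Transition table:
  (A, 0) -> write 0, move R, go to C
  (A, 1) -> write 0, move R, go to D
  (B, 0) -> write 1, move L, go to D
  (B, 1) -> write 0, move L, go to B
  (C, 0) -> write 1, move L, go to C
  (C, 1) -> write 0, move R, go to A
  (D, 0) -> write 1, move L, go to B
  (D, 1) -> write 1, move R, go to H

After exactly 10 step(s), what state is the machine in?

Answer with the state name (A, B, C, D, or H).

Step 1: in state A at pos 2, read 0 -> (A,0)->write 0,move R,goto C. Now: state=C, head=3, tape[-2..4]=0110010 (head:      ^)
Step 2: in state C at pos 3, read 1 -> (C,1)->write 0,move R,goto A. Now: state=A, head=4, tape[-2..5]=01100000 (head:       ^)
Step 3: in state A at pos 4, read 0 -> (A,0)->write 0,move R,goto C. Now: state=C, head=5, tape[-2..6]=011000000 (head:        ^)
Step 4: in state C at pos 5, read 0 -> (C,0)->write 1,move L,goto C. Now: state=C, head=4, tape[-2..6]=011000010 (head:       ^)
Step 5: in state C at pos 4, read 0 -> (C,0)->write 1,move L,goto C. Now: state=C, head=3, tape[-2..6]=011000110 (head:      ^)
Step 6: in state C at pos 3, read 0 -> (C,0)->write 1,move L,goto C. Now: state=C, head=2, tape[-2..6]=011001110 (head:     ^)
Step 7: in state C at pos 2, read 0 -> (C,0)->write 1,move L,goto C. Now: state=C, head=1, tape[-2..6]=011011110 (head:    ^)
Step 8: in state C at pos 1, read 0 -> (C,0)->write 1,move L,goto C. Now: state=C, head=0, tape[-2..6]=011111110 (head:   ^)
Step 9: in state C at pos 0, read 1 -> (C,1)->write 0,move R,goto A. Now: state=A, head=1, tape[-2..6]=010111110 (head:    ^)
Step 10: in state A at pos 1, read 1 -> (A,1)->write 0,move R,goto D. Now: state=D, head=2, tape[-2..6]=010011110 (head:     ^)

Answer: D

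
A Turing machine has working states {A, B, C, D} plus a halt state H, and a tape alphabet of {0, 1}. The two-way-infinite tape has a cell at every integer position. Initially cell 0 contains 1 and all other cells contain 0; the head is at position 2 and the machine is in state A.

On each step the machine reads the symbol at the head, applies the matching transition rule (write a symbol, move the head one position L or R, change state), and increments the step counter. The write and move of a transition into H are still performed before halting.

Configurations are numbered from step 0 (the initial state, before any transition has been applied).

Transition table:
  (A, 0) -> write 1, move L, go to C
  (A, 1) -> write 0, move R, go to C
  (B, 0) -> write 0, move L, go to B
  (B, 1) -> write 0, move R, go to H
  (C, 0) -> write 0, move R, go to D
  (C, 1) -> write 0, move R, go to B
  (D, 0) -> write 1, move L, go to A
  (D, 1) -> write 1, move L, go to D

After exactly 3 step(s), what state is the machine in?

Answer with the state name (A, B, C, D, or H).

Step 1: in state A at pos 2, read 0 -> (A,0)->write 1,move L,goto C. Now: state=C, head=1, tape[-1..3]=01010 (head:   ^)
Step 2: in state C at pos 1, read 0 -> (C,0)->write 0,move R,goto D. Now: state=D, head=2, tape[-1..3]=01010 (head:    ^)
Step 3: in state D at pos 2, read 1 -> (D,1)->write 1,move L,goto D. Now: state=D, head=1, tape[-1..3]=01010 (head:   ^)

Answer: D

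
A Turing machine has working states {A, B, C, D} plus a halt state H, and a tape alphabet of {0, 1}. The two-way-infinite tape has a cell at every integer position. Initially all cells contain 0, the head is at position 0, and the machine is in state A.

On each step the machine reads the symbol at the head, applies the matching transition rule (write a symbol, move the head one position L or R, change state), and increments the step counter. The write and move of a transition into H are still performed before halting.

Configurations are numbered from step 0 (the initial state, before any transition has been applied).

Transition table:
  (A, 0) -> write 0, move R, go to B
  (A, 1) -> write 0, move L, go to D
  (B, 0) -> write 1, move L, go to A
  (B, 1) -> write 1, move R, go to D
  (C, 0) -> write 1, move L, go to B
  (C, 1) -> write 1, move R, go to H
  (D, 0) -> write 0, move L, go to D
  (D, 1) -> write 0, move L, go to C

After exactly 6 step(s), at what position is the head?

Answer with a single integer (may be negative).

Step 1: in state A at pos 0, read 0 -> (A,0)->write 0,move R,goto B. Now: state=B, head=1, tape[-1..2]=0000 (head:   ^)
Step 2: in state B at pos 1, read 0 -> (B,0)->write 1,move L,goto A. Now: state=A, head=0, tape[-1..2]=0010 (head:  ^)
Step 3: in state A at pos 0, read 0 -> (A,0)->write 0,move R,goto B. Now: state=B, head=1, tape[-1..2]=0010 (head:   ^)
Step 4: in state B at pos 1, read 1 -> (B,1)->write 1,move R,goto D. Now: state=D, head=2, tape[-1..3]=00100 (head:    ^)
Step 5: in state D at pos 2, read 0 -> (D,0)->write 0,move L,goto D. Now: state=D, head=1, tape[-1..3]=00100 (head:   ^)
Step 6: in state D at pos 1, read 1 -> (D,1)->write 0,move L,goto C. Now: state=C, head=0, tape[-1..3]=00000 (head:  ^)

Answer: 0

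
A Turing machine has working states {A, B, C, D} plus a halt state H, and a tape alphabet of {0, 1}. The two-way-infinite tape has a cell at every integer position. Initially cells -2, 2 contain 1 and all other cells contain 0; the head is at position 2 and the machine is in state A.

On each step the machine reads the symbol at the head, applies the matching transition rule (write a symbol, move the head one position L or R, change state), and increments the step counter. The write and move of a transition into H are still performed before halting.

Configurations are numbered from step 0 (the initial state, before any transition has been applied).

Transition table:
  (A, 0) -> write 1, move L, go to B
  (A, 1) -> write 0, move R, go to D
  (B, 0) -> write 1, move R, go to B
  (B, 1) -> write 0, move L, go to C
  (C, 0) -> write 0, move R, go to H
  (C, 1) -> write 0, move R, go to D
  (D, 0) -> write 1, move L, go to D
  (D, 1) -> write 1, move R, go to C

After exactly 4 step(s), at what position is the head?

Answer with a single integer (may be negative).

Step 1: in state A at pos 2, read 1 -> (A,1)->write 0,move R,goto D. Now: state=D, head=3, tape[-3..4]=01000000 (head:       ^)
Step 2: in state D at pos 3, read 0 -> (D,0)->write 1,move L,goto D. Now: state=D, head=2, tape[-3..4]=01000010 (head:      ^)
Step 3: in state D at pos 2, read 0 -> (D,0)->write 1,move L,goto D. Now: state=D, head=1, tape[-3..4]=01000110 (head:     ^)
Step 4: in state D at pos 1, read 0 -> (D,0)->write 1,move L,goto D. Now: state=D, head=0, tape[-3..4]=01001110 (head:    ^)

Answer: 0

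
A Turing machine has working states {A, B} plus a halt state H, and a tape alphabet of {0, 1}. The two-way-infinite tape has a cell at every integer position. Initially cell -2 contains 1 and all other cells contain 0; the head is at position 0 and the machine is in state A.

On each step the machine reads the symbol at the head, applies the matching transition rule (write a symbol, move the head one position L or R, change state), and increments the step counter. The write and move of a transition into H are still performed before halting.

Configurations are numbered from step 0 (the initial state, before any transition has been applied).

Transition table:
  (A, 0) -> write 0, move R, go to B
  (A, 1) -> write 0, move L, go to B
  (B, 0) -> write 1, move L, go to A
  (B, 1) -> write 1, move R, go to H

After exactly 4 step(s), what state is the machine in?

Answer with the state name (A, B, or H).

Step 1: in state A at pos 0, read 0 -> (A,0)->write 0,move R,goto B. Now: state=B, head=1, tape[-3..2]=010000 (head:     ^)
Step 2: in state B at pos 1, read 0 -> (B,0)->write 1,move L,goto A. Now: state=A, head=0, tape[-3..2]=010010 (head:    ^)
Step 3: in state A at pos 0, read 0 -> (A,0)->write 0,move R,goto B. Now: state=B, head=1, tape[-3..2]=010010 (head:     ^)
Step 4: in state B at pos 1, read 1 -> (B,1)->write 1,move R,goto H. Now: state=H, head=2, tape[-3..3]=0100100 (head:      ^)

Answer: H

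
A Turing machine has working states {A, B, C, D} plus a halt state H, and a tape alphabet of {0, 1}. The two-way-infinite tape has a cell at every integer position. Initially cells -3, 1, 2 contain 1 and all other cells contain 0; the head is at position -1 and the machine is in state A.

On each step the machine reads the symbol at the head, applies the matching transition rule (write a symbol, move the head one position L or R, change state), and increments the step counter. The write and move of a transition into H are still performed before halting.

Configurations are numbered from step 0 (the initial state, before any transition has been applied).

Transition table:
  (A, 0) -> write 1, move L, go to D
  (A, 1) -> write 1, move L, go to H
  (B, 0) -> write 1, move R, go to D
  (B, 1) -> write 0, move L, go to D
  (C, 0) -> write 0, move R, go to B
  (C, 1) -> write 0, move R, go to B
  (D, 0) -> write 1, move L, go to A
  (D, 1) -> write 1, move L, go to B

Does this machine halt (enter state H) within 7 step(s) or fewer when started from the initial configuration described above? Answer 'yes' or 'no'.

Step 1: in state A at pos -1, read 0 -> (A,0)->write 1,move L,goto D. Now: state=D, head=-2, tape[-4..3]=01010110 (head:   ^)
Step 2: in state D at pos -2, read 0 -> (D,0)->write 1,move L,goto A. Now: state=A, head=-3, tape[-4..3]=01110110 (head:  ^)
Step 3: in state A at pos -3, read 1 -> (A,1)->write 1,move L,goto H. Now: state=H, head=-4, tape[-5..3]=001110110 (head:  ^)
State H reached at step 3; 3 <= 7 -> yes

Answer: yes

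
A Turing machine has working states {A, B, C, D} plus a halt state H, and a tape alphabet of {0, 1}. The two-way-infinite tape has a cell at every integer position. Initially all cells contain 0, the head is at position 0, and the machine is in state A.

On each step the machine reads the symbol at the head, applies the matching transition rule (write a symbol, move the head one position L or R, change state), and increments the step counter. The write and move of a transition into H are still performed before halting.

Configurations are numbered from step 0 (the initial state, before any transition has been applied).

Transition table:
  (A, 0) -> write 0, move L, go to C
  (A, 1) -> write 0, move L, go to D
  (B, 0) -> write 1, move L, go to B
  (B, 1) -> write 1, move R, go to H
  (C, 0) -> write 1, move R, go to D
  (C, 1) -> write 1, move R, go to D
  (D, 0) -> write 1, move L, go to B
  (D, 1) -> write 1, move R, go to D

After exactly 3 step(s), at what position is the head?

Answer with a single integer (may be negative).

Answer: -1

Derivation:
Step 1: in state A at pos 0, read 0 -> (A,0)->write 0,move L,goto C. Now: state=C, head=-1, tape[-2..1]=0000 (head:  ^)
Step 2: in state C at pos -1, read 0 -> (C,0)->write 1,move R,goto D. Now: state=D, head=0, tape[-2..1]=0100 (head:   ^)
Step 3: in state D at pos 0, read 0 -> (D,0)->write 1,move L,goto B. Now: state=B, head=-1, tape[-2..1]=0110 (head:  ^)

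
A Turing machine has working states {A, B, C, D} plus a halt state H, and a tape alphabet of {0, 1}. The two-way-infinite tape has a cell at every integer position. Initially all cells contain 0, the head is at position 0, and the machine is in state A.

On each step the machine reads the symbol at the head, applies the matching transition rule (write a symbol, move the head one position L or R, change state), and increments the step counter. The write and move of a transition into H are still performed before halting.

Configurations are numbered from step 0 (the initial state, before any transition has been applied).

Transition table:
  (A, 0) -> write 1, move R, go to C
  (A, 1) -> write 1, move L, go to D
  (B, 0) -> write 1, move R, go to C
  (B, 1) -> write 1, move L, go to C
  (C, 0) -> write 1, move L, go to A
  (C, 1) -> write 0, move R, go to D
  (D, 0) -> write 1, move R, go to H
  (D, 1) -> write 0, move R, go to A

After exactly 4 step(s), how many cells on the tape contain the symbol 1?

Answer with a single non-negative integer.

Step 1: in state A at pos 0, read 0 -> (A,0)->write 1,move R,goto C. Now: state=C, head=1, tape[-1..2]=0100 (head:   ^)
Step 2: in state C at pos 1, read 0 -> (C,0)->write 1,move L,goto A. Now: state=A, head=0, tape[-1..2]=0110 (head:  ^)
Step 3: in state A at pos 0, read 1 -> (A,1)->write 1,move L,goto D. Now: state=D, head=-1, tape[-2..2]=00110 (head:  ^)
Step 4: in state D at pos -1, read 0 -> (D,0)->write 1,move R,goto H. Now: state=H, head=0, tape[-2..2]=01110 (head:   ^)
Cells containing 1 after step 4: {-1, 0, 1} -> 3 cell(s)

Answer: 3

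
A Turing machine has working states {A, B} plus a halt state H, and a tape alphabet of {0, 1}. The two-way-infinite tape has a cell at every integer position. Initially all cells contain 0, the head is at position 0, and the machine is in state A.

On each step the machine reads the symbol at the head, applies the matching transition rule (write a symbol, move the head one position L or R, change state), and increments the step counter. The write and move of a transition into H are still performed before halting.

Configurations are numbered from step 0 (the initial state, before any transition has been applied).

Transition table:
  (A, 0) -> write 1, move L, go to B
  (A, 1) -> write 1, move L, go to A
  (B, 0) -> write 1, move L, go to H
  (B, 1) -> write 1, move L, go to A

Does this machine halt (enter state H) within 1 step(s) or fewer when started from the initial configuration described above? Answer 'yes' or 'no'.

Step 1: in state A at pos 0, read 0 -> (A,0)->write 1,move L,goto B. Now: state=B, head=-1, tape[-2..1]=0010 (head:  ^)
After 1 step(s): state = B (not H) -> not halted within 1 -> no

Answer: no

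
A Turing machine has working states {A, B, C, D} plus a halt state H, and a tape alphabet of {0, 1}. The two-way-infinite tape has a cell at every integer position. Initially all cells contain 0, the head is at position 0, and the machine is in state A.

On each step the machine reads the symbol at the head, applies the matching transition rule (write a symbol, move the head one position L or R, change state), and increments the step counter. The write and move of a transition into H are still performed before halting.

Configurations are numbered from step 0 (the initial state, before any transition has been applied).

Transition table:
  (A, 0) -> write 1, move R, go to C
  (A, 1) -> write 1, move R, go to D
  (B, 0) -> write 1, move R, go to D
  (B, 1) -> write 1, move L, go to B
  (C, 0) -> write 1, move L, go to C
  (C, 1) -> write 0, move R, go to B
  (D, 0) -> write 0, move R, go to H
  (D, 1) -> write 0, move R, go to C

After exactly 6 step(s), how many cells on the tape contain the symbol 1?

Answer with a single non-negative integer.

Answer: 1

Derivation:
Step 1: in state A at pos 0, read 0 -> (A,0)->write 1,move R,goto C. Now: state=C, head=1, tape[-1..2]=0100 (head:   ^)
Step 2: in state C at pos 1, read 0 -> (C,0)->write 1,move L,goto C. Now: state=C, head=0, tape[-1..2]=0110 (head:  ^)
Step 3: in state C at pos 0, read 1 -> (C,1)->write 0,move R,goto B. Now: state=B, head=1, tape[-1..2]=0010 (head:   ^)
Step 4: in state B at pos 1, read 1 -> (B,1)->write 1,move L,goto B. Now: state=B, head=0, tape[-1..2]=0010 (head:  ^)
Step 5: in state B at pos 0, read 0 -> (B,0)->write 1,move R,goto D. Now: state=D, head=1, tape[-1..2]=0110 (head:   ^)
Step 6: in state D at pos 1, read 1 -> (D,1)->write 0,move R,goto C. Now: state=C, head=2, tape[-1..3]=01000 (head:    ^)
Cells containing 1 after step 6: {0} -> 1 cell(s)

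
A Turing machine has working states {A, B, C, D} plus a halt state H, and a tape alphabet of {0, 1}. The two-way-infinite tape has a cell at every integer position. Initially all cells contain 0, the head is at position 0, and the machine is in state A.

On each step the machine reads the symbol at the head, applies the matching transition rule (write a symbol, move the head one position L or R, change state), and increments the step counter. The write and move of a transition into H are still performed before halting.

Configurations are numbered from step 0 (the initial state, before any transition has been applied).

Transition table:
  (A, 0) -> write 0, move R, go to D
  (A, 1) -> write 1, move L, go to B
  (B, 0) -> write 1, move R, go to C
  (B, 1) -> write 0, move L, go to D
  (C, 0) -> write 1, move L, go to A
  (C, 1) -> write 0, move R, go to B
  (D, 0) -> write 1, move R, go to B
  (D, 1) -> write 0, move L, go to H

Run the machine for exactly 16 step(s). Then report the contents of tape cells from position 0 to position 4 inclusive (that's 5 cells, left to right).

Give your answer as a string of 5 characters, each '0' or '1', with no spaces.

Answer: 10011

Derivation:
Step 1: in state A at pos 0, read 0 -> (A,0)->write 0,move R,goto D. Now: state=D, head=1, tape[-1..2]=0000 (head:   ^)
Step 2: in state D at pos 1, read 0 -> (D,0)->write 1,move R,goto B. Now: state=B, head=2, tape[-1..3]=00100 (head:    ^)
Step 3: in state B at pos 2, read 0 -> (B,0)->write 1,move R,goto C. Now: state=C, head=3, tape[-1..4]=001100 (head:     ^)
Step 4: in state C at pos 3, read 0 -> (C,0)->write 1,move L,goto A. Now: state=A, head=2, tape[-1..4]=001110 (head:    ^)
Step 5: in state A at pos 2, read 1 -> (A,1)->write 1,move L,goto B. Now: state=B, head=1, tape[-1..4]=001110 (head:   ^)
Step 6: in state B at pos 1, read 1 -> (B,1)->write 0,move L,goto D. Now: state=D, head=0, tape[-1..4]=000110 (head:  ^)
Step 7: in state D at pos 0, read 0 -> (D,0)->write 1,move R,goto B. Now: state=B, head=1, tape[-1..4]=010110 (head:   ^)
Step 8: in state B at pos 1, read 0 -> (B,0)->write 1,move R,goto C. Now: state=C, head=2, tape[-1..4]=011110 (head:    ^)
Step 9: in state C at pos 2, read 1 -> (C,1)->write 0,move R,goto B. Now: state=B, head=3, tape[-1..4]=011010 (head:     ^)
Step 10: in state B at pos 3, read 1 -> (B,1)->write 0,move L,goto D. Now: state=D, head=2, tape[-1..4]=011000 (head:    ^)
Step 11: in state D at pos 2, read 0 -> (D,0)->write 1,move R,goto B. Now: state=B, head=3, tape[-1..4]=011100 (head:     ^)
Step 12: in state B at pos 3, read 0 -> (B,0)->write 1,move R,goto C. Now: state=C, head=4, tape[-1..5]=0111100 (head:      ^)
Step 13: in state C at pos 4, read 0 -> (C,0)->write 1,move L,goto A. Now: state=A, head=3, tape[-1..5]=0111110 (head:     ^)
Step 14: in state A at pos 3, read 1 -> (A,1)->write 1,move L,goto B. Now: state=B, head=2, tape[-1..5]=0111110 (head:    ^)
Step 15: in state B at pos 2, read 1 -> (B,1)->write 0,move L,goto D. Now: state=D, head=1, tape[-1..5]=0110110 (head:   ^)
Step 16: in state D at pos 1, read 1 -> (D,1)->write 0,move L,goto H. Now: state=H, head=0, tape[-1..5]=0100110 (head:  ^)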